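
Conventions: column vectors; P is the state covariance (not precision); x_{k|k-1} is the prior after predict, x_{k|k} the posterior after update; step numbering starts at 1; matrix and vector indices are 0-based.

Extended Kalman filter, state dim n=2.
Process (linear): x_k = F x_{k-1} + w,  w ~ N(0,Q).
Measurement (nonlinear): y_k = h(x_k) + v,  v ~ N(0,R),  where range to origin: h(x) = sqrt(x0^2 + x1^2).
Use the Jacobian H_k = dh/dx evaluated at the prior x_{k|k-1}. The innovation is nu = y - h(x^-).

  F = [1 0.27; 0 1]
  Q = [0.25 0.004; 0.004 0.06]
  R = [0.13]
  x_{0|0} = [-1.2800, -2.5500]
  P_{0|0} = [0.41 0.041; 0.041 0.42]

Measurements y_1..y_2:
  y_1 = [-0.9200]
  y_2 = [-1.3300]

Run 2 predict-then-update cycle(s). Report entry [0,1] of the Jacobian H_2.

H_jac[0,1] = -0.3081

step 1: x^-=[-1.9685, -2.5500]  P^-=[0.7128 0.1584; 0.1584 0.4800]  H_jac=[-0.6111 -0.7916]  S=[0.8502]  K=[-0.6598; -0.5608]  nu=[-4.1414]  x^+=[0.7640, -0.2276]  P^+=[0.3427 -0.1562; -0.1562 0.2126]
step 2: x^-=[0.7026, -0.2276]  P^-=[0.5238 -0.0947; -0.0947 0.2726]  H_jac=[0.9513 -0.3081]  S=[0.6855]  K=[0.7695; -0.2540]  nu=[-2.0685]  x^+=[-0.8892, 0.2979]  P^+=[0.1179 0.0393; 0.0393 0.2284]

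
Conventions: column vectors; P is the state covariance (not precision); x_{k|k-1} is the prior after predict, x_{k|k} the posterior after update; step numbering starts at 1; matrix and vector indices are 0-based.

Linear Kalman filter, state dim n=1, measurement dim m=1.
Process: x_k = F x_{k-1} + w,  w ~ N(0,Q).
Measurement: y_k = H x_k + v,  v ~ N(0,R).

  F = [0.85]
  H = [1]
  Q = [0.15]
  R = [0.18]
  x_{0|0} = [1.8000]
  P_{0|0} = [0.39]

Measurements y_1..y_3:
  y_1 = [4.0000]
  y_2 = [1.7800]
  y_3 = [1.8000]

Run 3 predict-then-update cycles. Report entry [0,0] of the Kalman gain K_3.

K[0,0] = 0.5551

step 1: x^-=[1.5300]  P^-=[0.4318]  S=[0.6118]  K=[0.7058]  nu=[2.4700]  x^+=[3.2733]  P^+=[0.1270]
step 2: x^-=[2.7823]  P^-=[0.2418]  S=[0.4218]  K=[0.5732]  nu=[-1.0023]  x^+=[2.2077]  P^+=[0.1032]
step 3: x^-=[1.8766]  P^-=[0.2246]  S=[0.4046]  K=[0.5551]  nu=[-0.0766]  x^+=[1.8341]  P^+=[0.0999]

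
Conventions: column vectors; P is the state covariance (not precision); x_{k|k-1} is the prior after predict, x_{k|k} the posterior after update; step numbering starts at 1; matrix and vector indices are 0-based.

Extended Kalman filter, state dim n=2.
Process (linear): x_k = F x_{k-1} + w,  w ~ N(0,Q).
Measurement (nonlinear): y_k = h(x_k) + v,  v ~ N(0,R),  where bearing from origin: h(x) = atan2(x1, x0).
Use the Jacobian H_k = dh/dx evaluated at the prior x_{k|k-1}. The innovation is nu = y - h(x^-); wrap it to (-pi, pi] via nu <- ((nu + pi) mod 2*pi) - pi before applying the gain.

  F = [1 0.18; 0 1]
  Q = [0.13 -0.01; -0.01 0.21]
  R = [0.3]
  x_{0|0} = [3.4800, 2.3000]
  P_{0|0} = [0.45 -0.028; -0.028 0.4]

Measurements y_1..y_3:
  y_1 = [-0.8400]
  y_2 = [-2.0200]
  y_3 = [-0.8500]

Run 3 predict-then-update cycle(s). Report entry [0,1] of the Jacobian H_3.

step 1: x^-=[3.8940, 2.3000]  P^-=[0.5829 0.0340; 0.0340 0.6100]  H_jac=[-0.1125 0.1904]  S=[0.3280]  K=[-0.1801; 0.3424]  nu=[-1.3735]  x^+=[4.1414, 1.8297]  P^+=[0.5722 0.0542; 0.0542 0.5715]
step 2: x^-=[4.4707, 1.8297]  P^-=[0.7403 0.1471; 0.1471 0.7815]  H_jac=[-0.0784 0.1916]  S=[0.3288]  K=[-0.0908; 0.4203]  nu=[-2.4085]  x^+=[4.6894, 0.8175]  P^+=[0.7376 0.1597; 0.1597 0.7235]
step 3: x^-=[4.8366, 0.8175]  P^-=[0.9485 0.2799; 0.2799 0.9335]  H_jac=[-0.0340 0.2010]  S=[0.3350]  K=[0.0717; 0.5318]  nu=[-1.0174]  x^+=[4.7636, 0.2764]  P^+=[0.9468 0.2671; 0.2671 0.8387]

H_jac[0,1] = 0.2010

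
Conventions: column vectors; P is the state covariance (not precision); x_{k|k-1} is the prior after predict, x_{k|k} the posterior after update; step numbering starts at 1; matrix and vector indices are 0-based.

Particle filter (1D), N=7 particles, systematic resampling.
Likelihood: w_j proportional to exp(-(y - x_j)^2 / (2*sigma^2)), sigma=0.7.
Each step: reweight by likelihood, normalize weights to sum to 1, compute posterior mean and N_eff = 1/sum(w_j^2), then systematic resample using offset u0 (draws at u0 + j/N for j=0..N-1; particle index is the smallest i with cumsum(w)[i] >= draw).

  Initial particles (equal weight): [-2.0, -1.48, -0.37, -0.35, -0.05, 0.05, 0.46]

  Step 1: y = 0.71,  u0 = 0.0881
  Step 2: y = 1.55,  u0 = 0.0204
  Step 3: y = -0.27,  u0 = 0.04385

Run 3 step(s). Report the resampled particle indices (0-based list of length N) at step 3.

resampled_idx = [0, 0, 1, 2, 3, 4, 6]

step 1: w=[0.0002, 0.0027, 0.1100, 0.1150, 0.2007, 0.2320, 0.3394]  mean=0.0723  Neff=4.2620  idx=[2, 4, 4, 5, 5, 6, 6]
step 2: w=[0.0241, 0.0759, 0.0759, 0.1042, 0.1042, 0.3079, 0.3079]  mean=0.2772  Neff=4.4767  idx=[0, 2, 4, 5, 5, 6, 6]
step 3: w=[0.1917, 0.1843, 0.1744, 0.1124, 0.1124, 0.1124, 0.1124]  mean=0.1354  Neff=6.5937  idx=[0, 0, 1, 2, 3, 4, 6]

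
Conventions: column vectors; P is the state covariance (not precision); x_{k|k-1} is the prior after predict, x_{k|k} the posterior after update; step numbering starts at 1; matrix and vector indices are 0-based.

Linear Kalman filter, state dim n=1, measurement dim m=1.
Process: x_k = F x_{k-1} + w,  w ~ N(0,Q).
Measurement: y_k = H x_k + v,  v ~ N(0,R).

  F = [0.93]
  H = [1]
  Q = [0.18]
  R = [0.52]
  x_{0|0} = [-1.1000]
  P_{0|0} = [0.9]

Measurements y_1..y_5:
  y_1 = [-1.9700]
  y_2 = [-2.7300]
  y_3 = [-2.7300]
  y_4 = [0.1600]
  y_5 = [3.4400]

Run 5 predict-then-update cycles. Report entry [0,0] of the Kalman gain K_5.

K[0,0] = 0.4145

step 1: x^-=[-1.0230]  P^-=[0.9584]  S=[1.4784]  K=[0.6483]  nu=[-0.9470]  x^+=[-1.6369]  P^+=[0.3371]
step 2: x^-=[-1.5223]  P^-=[0.4716]  S=[0.9916]  K=[0.4756]  nu=[-1.2077]  x^+=[-2.0967]  P^+=[0.2473]
step 3: x^-=[-1.9499]  P^-=[0.3939]  S=[0.9139]  K=[0.4310]  nu=[-0.7801]  x^+=[-2.2861]  P^+=[0.2241]
step 4: x^-=[-2.1261]  P^-=[0.3738]  S=[0.8938]  K=[0.4182]  nu=[2.2861]  x^+=[-1.1700]  P^+=[0.2175]
step 5: x^-=[-1.0881]  P^-=[0.3681]  S=[0.8881]  K=[0.4145]  nu=[4.5281]  x^+=[0.7887]  P^+=[0.2155]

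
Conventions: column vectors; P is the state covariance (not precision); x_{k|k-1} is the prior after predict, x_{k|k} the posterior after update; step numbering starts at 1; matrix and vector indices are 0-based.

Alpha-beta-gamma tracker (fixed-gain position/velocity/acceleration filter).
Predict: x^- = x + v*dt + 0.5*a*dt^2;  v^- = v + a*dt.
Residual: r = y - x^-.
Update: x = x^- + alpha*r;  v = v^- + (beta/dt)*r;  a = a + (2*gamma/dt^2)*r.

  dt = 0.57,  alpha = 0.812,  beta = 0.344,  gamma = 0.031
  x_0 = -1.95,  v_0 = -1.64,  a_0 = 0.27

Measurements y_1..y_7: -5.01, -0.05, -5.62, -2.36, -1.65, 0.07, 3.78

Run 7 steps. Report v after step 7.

v_post = 4.4612

step 1: x_pred=-2.8409  r=-2.1691  x^+=-4.6022  v^+=-2.7951  a^+=-0.1439
step 2: x_pred=-6.2188  r=6.1688  x^+=-1.2097  v^+=0.8458  a^+=1.0333
step 3: x_pred=-0.5598  r=-5.0602  x^+=-4.6687  v^+=-1.6191  a^+=0.0676
step 4: x_pred=-5.5806  r=3.2206  x^+=-2.9655  v^+=0.3631  a^+=0.6822
step 5: x_pred=-2.6477  r=0.9977  x^+=-1.8376  v^+=1.3541  a^+=0.8726
step 6: x_pred=-0.9240  r=0.9940  x^+=-0.1169  v^+=2.4513  a^+=1.0623
step 7: x_pred=1.4530  r=2.3270  x^+=3.3425  v^+=4.4612  a^+=1.5064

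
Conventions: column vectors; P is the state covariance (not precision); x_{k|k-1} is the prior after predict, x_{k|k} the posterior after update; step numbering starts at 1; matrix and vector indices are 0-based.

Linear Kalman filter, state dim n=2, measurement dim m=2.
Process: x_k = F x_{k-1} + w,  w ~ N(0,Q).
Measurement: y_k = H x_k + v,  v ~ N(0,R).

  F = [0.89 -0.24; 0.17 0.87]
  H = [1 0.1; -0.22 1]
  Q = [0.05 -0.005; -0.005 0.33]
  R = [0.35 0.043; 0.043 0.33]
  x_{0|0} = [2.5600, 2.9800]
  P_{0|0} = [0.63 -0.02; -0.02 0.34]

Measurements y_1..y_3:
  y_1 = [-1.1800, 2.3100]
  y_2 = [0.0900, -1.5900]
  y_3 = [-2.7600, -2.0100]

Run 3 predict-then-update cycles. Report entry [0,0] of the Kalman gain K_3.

K[0,0] = 0.3087

step 1: x^-=[1.5632, 3.0278]  P^-=[0.5772 0.0047; 0.0047 0.5996]  S=[0.9341 -0.0195; -0.0195 0.9555]  K=[0.6160 -0.1155; 0.0823 0.6282]  nu=[-3.0460, -0.3739]  x^+=[-0.2699, 2.5424]  P^+=[0.2072 0.0340; 0.0340 0.2183]
step 2: x^-=[-0.8504, 2.1660]  P^-=[0.2122 0.0057; 0.0057 0.5113]  S=[0.5685 0.0530; 0.0530 0.8490]  K=[0.3810 -0.0721; 0.0442 0.5979]  nu=[0.7238, -3.9431]  x^+=[-0.2904, -0.1598]  P^+=[0.1282 0.0208; 0.0208 0.2038]
step 3: x^-=[-0.2201, -0.1884]  P^-=[0.1544 -0.0129; -0.0129 0.4941]  S=[0.5067 0.0458; 0.0458 0.8373]  K=[0.3087 -0.0729; 0.0185 0.5925]  nu=[-2.5210, -1.8701]  x^+=[-0.8621, -1.3430]  P^+=[0.1037 0.0120; 0.0120 0.1990]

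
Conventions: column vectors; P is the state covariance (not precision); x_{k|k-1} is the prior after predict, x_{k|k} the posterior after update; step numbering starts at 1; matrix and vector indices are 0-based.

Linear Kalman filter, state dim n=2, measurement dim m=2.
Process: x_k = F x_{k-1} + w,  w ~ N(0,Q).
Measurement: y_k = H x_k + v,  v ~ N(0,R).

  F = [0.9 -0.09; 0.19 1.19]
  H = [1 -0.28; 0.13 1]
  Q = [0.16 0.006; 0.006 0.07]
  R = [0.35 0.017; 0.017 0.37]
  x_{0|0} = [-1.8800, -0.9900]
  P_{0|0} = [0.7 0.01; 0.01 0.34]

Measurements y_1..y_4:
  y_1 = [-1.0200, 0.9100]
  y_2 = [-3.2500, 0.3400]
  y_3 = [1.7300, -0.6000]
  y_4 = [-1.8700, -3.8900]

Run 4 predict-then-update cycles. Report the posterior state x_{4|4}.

x_post = [-1.3821, -1.9926]

step 1: x^-=[-1.6029, -1.5353]  P^-=[0.7281 0.0998; 0.0998 0.5813]  S=[1.0678 0.0451; 0.0451 0.9895]  K=[0.6487 0.1670; -0.0845 0.6044]  nu=[0.1530, 2.6537]  x^+=[-1.0605, 0.0556]  P^+=[0.2415 0.0414; 0.0414 0.2168]
step 2: x^-=[-0.9595, -0.1353]  P^-=[0.3506 0.0677; 0.0677 0.4045]  S=[0.6944 0.0146; 0.0146 0.7980]  K=[0.4748 0.1333; -0.0765 0.5193]  nu=[-2.3284, 0.6001]  x^+=[-1.9851, 0.3543]  P^+=[0.1780 0.0342; 0.0342 0.1864]
step 3: x^-=[-1.8185, 0.0445]  P^-=[0.3002 0.0526; 0.0526 0.3558]  S=[0.6486 0.0071; 0.0071 0.7446]  K=[0.4388 0.1189; -0.0779 0.4878]  nu=[3.5609, -0.4081]  x^+=[-0.3045, -0.4318]  P^+=[0.1640 0.0301; 0.0301 0.1753]
step 4: x^-=[-0.2351, -0.5717]  P^-=[0.2894 0.0470; 0.0470 0.3377]  S=[0.6396 0.0054; 0.0054 0.7248]  K=[0.4310 0.1136; -0.0783 0.4749]  nu=[-1.7949, -3.2877]  x^+=[-1.3821, -1.9926]  P^+=[0.1607 0.0285; 0.0285 0.1707]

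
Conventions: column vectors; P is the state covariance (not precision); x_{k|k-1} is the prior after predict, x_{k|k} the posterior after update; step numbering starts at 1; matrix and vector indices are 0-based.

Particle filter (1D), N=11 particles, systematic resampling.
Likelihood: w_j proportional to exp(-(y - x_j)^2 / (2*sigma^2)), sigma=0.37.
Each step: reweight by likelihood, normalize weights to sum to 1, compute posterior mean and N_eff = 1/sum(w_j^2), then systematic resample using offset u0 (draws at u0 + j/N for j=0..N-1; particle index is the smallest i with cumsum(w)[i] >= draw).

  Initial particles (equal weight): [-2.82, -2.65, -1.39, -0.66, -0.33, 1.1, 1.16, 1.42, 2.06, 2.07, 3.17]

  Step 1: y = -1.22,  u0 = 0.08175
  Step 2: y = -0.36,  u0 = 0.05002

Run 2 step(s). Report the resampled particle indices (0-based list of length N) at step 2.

resampled_idx = [7, 7, 7, 8, 8, 9, 9, 9, 10, 10, 10]

step 1: w=[0.0001, 0.0004, 0.7063, 0.2497, 0.0435, 0.0000, 0.0000, 0.0000, 0.0000, 0.0000, 0.0000]  mean=-1.1623  Neff=1.7759  idx=[2, 2, 2, 2, 2, 2, 2, 3, 3, 3, 4]
step 2: w=[0.0063, 0.0063, 0.0063, 0.0063, 0.0063, 0.0063, 0.0063, 0.2180, 0.2180, 0.2180, 0.3019]  mean=-0.5925  Neff=4.2730  idx=[7, 7, 7, 8, 8, 9, 9, 9, 10, 10, 10]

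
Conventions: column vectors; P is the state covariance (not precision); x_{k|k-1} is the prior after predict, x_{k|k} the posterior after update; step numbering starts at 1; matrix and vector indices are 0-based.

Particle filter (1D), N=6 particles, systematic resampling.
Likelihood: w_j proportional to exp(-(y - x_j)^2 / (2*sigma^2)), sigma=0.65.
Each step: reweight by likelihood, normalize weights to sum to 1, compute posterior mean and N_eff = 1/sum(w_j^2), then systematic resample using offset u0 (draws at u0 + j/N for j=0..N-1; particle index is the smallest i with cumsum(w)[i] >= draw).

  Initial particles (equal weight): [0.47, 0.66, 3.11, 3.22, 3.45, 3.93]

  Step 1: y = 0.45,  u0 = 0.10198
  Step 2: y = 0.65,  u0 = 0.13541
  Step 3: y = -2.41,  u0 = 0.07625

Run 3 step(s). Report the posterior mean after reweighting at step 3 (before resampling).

post_mean = 0.5095

step 1: w=[0.5128, 0.4870, 0.0001, 0.0001, 0.0000, 0.0000]  mean=0.5630  Neff=1.9994  idx=[0, 0, 0, 1, 1, 1]
step 2: w=[0.1635, 0.1635, 0.1635, 0.1699, 0.1699, 0.1699]  mean=0.5668  Neff=5.9978  idx=[0, 1, 2, 3, 4, 5]
step 3: w=[0.2640, 0.2640, 0.2640, 0.0693, 0.0693, 0.0693]  mean=0.5095  Neff=4.4730  idx=[0, 0, 1, 2, 2, 4]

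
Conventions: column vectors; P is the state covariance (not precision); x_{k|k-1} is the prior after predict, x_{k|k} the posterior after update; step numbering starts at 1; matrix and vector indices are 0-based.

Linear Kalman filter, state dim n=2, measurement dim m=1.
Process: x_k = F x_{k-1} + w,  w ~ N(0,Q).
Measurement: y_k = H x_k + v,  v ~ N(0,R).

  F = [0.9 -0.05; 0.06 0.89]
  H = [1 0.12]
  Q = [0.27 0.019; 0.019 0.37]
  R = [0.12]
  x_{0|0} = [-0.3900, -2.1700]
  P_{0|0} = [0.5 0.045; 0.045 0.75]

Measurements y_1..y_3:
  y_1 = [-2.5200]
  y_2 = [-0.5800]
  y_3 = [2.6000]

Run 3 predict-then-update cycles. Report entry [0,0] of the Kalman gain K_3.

K[0,0] = 0.7412

step 1: x^-=[-0.2425, -1.9547]  P^-=[0.6728 0.0485; 0.0485 0.9707]  S=[0.8185]  K=[0.8292; 0.2016]  nu=[-2.0429]  x^+=[-1.9365, -2.3666]  P^+=[0.1101 -0.0883; -0.0883 0.9374]
step 2: x^-=[-1.6245, -2.2225]  P^-=[0.3695 -0.0872; -0.0872 1.1035]  S=[0.4844]  K=[0.7411; 0.0933]  nu=[1.3112]  x^+=[-0.6528, -2.1001]  P^+=[0.1034 -0.1207; -0.1207 1.0993]
step 3: x^-=[-0.4825, -1.9083]  P^-=[0.3674 -0.1207; -0.1207 1.2282]  S=[0.4761]  K=[0.7412; 0.0561]  nu=[3.3115]  x^+=[1.9721, -1.7225]  P^+=[0.1058 -0.1405; -0.1405 1.2267]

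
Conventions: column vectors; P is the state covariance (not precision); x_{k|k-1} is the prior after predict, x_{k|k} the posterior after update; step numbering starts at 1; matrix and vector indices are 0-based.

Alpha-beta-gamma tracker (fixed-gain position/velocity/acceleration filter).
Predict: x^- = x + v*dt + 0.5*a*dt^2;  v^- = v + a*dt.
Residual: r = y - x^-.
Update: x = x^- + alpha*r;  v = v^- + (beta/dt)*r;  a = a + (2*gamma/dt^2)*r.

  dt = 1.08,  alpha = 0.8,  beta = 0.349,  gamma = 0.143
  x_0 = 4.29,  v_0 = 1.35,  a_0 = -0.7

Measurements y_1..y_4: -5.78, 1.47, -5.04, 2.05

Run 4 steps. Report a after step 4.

step 1: x_pred=5.3398  r=-11.1198  x^+=-3.5560  v^+=-2.9993  a^+=-3.4266
step 2: x_pred=-8.7937  r=10.2637  x^+=-0.5827  v^+=-3.3833  a^+=-0.9099
step 3: x_pred=-4.7674  r=-0.2726  x^+=-4.9855  v^+=-4.4541  a^+=-0.9768
step 4: x_pred=-10.3656  r=12.4156  x^+=-0.4331  v^+=-1.4969  a^+=2.0675

a_post = 2.0675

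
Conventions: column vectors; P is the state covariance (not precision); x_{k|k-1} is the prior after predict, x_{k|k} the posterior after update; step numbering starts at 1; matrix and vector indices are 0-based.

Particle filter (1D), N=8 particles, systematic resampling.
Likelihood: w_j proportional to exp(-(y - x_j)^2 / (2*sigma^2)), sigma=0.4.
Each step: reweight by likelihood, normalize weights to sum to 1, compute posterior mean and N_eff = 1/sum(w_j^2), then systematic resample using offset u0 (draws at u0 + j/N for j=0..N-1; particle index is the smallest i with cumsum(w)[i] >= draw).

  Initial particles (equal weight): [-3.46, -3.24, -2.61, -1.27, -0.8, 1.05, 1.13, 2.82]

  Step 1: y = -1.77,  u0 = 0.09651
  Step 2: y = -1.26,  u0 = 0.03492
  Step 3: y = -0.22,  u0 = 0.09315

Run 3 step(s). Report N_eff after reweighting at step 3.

N_eff = 8.0000

step 1: w=[0.0002, 0.0019, 0.1772, 0.7358, 0.0849, 0.0000, 0.0000, 0.0000]  mean=-1.4717  Neff=1.7241  idx=[2, 3, 3, 3, 3, 3, 3, 4]
step 2: w=[0.0005, 0.1534, 0.1534, 0.1534, 0.1534, 0.1534, 0.1534, 0.0792]  mean=-1.2335  Neff=6.7830  idx=[1, 2, 2, 3, 4, 5, 6, 6]
step 3: w=[0.1250, 0.1250, 0.1250, 0.1250, 0.1250, 0.1250, 0.1250, 0.1250]  mean=-1.2700  Neff=8.0000  idx=[0, 1, 2, 3, 4, 5, 6, 7]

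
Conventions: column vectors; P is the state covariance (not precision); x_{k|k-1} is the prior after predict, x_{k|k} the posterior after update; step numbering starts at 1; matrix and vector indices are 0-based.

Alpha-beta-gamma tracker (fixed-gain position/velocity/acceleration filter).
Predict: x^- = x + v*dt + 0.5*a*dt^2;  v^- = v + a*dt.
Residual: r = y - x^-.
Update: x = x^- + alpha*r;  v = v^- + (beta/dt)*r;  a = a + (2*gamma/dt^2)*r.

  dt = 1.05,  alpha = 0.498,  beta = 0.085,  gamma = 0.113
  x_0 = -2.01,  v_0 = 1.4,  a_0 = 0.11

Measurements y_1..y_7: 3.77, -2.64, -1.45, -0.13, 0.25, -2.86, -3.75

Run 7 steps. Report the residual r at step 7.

resid = 3.5145

step 1: x_pred=-0.4794  r=4.2494  x^+=1.6368  v^+=1.8595  a^+=0.9811
step 2: x_pred=4.1301  r=-6.7701  x^+=0.7586  v^+=2.3416  a^+=-0.4067
step 3: x_pred=2.9930  r=-4.4430  x^+=0.7804  v^+=1.5548  a^+=-1.3175
step 4: x_pred=1.6867  r=-1.8167  x^+=0.7820  v^+=0.0244  a^+=-1.6899
step 5: x_pred=-0.1240  r=0.3740  x^+=0.0623  v^+=-1.7197  a^+=-1.6132
step 6: x_pred=-2.6327  r=-0.2273  x^+=-2.7459  v^+=-3.4320  a^+=-1.6598
step 7: x_pred=-7.2645  r=3.5145  x^+=-5.5143  v^+=-4.8903  a^+=-0.9394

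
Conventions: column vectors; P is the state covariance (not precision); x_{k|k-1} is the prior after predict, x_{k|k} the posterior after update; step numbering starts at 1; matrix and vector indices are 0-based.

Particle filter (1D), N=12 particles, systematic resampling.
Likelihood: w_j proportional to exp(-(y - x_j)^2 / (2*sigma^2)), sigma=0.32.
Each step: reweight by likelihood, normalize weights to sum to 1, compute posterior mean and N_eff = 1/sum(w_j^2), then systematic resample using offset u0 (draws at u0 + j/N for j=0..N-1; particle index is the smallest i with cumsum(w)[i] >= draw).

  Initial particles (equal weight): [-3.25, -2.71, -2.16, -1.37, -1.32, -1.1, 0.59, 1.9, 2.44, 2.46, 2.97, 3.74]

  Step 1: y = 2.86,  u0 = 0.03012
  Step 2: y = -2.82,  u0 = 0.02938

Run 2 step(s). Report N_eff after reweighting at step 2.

step 1: w=[0.0000, 0.0000, 0.0000, 0.0000, 0.0000, 0.0000, 0.0000, 0.0060, 0.2276, 0.2465, 0.5076, 0.0123]  mean=2.7267  Neff=2.6995  idx=[8, 8, 8, 9, 9, 9, 10, 10, 10, 10, 10, 10]
step 2: w=[0.2456, 0.2456, 0.2456, 0.0877, 0.0877, 0.0877, 0.0000, 0.0000, 0.0000, 0.0000, 0.0000, 0.0000]  mean=2.4453  Neff=4.9009  idx=[0, 0, 0, 1, 1, 1, 2, 2, 2, 3, 4, 5]

N_eff = 4.9009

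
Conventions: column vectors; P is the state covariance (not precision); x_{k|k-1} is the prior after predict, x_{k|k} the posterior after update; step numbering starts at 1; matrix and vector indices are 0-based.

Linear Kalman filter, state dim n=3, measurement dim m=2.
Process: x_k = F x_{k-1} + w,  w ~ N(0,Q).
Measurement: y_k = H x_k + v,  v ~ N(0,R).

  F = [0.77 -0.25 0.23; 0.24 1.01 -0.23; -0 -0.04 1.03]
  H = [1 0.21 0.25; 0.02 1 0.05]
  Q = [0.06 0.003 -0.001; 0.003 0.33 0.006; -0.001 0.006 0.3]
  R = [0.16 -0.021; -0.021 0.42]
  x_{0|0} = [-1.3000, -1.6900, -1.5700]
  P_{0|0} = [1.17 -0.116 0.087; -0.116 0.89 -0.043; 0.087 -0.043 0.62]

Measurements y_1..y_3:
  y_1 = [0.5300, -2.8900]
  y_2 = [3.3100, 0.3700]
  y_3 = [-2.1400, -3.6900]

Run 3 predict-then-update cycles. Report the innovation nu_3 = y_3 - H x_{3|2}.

innov = [-4.4321, -3.3737]

step 1: x^-=[-0.9396, -1.6578, -1.5495]  P^-=[0.9225 -0.1446 0.2388; -0.1446 1.2922 -0.1993; 0.2388 -0.1993 0.9627]  S=[1.2374 0.0968; 0.0968 1.6897]  K=[0.7780 -0.1122; 0.0029 0.7570; 0.3621 -0.1074]  nu=[2.2051, -1.1359]  x^+=[0.9034, -2.5112, -0.6291]  P^+=[0.1692 -0.0609 -0.1181; -0.0609 0.3236 -0.0898; -0.1181 -0.0898 0.7885]
step 2: x^-=[1.1788, -2.1748, -0.5475]  P^-=[0.2142 -0.1445 0.1212; -0.1445 0.7367 -0.3167; 0.1212 -0.3167 1.1445]  S=[0.4449 -0.0686; -0.0686 1.1225]  K=[0.4673 -0.0909; -0.0569 0.6362; 0.7377 -0.1839]  nu=[2.7248, 2.5486]  x^+=[2.2204, -0.7084, 0.9940]  P^+=[0.1019 -0.0470 -0.0614; -0.0470 0.2760 -0.1338; -0.0614 -0.1338 0.8458]
step 3: x^-=[2.1154, -0.4112, 1.0522]  P^-=[0.1941 -0.1576 0.1905; -0.1576 0.7084 -0.3607; 0.1905 -0.3607 1.2088]  S=[0.4521 -0.0950; -0.0950 1.0895]  K=[0.4418 -0.0938; -0.0881 0.6231; 0.8813 -0.1952]  nu=[-4.4321, -3.3737]  x^+=[0.4738, -2.1228, -2.1950]  P^+=[0.0884 -0.0494 -0.0215; -0.0494 0.2715 -0.1392; -0.0215 -0.1392 0.7834]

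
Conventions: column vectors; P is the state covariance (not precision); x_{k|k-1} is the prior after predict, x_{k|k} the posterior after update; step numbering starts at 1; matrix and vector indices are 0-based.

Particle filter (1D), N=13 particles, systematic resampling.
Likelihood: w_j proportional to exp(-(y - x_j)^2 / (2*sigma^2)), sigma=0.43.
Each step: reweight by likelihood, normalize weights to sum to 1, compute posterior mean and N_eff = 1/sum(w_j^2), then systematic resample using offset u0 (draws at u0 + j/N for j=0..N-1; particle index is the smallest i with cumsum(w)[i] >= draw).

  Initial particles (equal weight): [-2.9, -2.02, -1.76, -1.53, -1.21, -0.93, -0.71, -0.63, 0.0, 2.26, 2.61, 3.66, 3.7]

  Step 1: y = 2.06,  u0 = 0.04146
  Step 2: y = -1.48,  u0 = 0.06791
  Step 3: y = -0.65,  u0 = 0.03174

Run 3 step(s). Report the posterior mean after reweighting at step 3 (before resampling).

step 1: w=[0.0000, 0.0000, 0.0000, 0.0000, 0.0000, 0.0000, 0.0000, 0.0000, 0.0000, 0.6695, 0.3292, 0.0007, 0.0005]  mean=2.3770  Neff=1.7965  idx=[9, 9, 9, 9, 9, 9, 9, 9, 9, 10, 10, 10, 10]
step 2: w=[0.1111, 0.1111, 0.1111, 0.1111, 0.1111, 0.1111, 0.1111, 0.1111, 0.1111, 0.0001, 0.0001, 0.0001, 0.0001]  mean=2.2601  Neff=9.0048  idx=[0, 1, 1, 2, 3, 4, 4, 5, 6, 6, 7, 8, 8]
step 3: w=[0.0769, 0.0769, 0.0769, 0.0769, 0.0769, 0.0769, 0.0769, 0.0769, 0.0769, 0.0769, 0.0769, 0.0769, 0.0769]  mean=2.2600  Neff=13.0000  idx=[0, 1, 2, 3, 4, 5, 6, 7, 8, 9, 10, 11, 12]

post_mean = 2.2600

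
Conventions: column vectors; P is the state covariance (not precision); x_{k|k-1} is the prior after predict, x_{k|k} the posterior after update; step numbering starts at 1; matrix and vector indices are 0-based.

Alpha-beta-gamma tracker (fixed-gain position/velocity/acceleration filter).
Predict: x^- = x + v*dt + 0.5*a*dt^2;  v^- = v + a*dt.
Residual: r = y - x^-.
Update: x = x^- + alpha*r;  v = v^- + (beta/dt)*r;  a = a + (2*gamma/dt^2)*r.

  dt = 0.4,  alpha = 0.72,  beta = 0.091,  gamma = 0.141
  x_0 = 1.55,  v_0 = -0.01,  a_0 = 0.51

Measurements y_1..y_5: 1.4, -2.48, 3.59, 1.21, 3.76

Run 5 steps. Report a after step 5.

step 1: x_pred=1.5868  r=-0.1868  x^+=1.4523  v^+=0.1515  a^+=0.1808
step 2: x_pred=1.5274  r=-4.0074  x^+=-1.3579  v^+=-0.6879  a^+=-6.8822
step 3: x_pred=-2.1837  r=5.7737  x^+=1.9734  v^+=-2.1272  a^+=3.2939
step 4: x_pred=1.3860  r=-0.1760  x^+=1.2593  v^+=-0.8497  a^+=2.9837
step 5: x_pred=1.1581  r=2.6019  x^+=3.0315  v^+=0.9357  a^+=7.5696

a_post = 7.5696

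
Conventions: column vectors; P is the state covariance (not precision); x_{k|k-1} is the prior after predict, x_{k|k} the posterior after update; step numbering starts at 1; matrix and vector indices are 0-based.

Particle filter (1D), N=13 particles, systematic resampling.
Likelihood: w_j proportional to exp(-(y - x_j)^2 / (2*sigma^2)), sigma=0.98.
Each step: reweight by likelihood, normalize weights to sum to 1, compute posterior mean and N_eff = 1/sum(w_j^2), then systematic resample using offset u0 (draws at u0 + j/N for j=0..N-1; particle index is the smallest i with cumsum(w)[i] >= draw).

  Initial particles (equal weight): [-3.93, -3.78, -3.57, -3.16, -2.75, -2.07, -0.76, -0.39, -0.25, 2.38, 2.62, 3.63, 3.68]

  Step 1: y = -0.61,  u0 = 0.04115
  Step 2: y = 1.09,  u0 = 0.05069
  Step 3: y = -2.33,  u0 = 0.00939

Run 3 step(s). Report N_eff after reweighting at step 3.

step 1: w=[0.0010, 0.0016, 0.0031, 0.0100, 0.0272, 0.0973, 0.2918, 0.2879, 0.2760, 0.0028, 0.0013, 0.0000, 0.0000]  mean=-0.7214  Neff=3.9286  idx=[4, 5, 6, 6, 6, 6, 7, 7, 7, 8, 8, 8, 8]
step 2: w=[0.0001, 0.0017, 0.0525, 0.0525, 0.0525, 0.0525, 0.0996, 0.0996, 0.0996, 0.1224, 0.1224, 0.1224, 0.1224]  mean=-0.4023  Neff=9.9333  idx=[2, 4, 5, 6, 7, 8, 9, 9, 10, 10, 11, 12, 12]
step 3: w=[0.1392, 0.1392, 0.1392, 0.0708, 0.0708, 0.0708, 0.0528, 0.0528, 0.0528, 0.0528, 0.0528, 0.0528, 0.0528]  mean=-0.4928  Neff=10.7817  idx=[0, 0, 1, 1, 2, 2, 3, 4, 5, 7, 8, 10, 11]

N_eff = 10.7817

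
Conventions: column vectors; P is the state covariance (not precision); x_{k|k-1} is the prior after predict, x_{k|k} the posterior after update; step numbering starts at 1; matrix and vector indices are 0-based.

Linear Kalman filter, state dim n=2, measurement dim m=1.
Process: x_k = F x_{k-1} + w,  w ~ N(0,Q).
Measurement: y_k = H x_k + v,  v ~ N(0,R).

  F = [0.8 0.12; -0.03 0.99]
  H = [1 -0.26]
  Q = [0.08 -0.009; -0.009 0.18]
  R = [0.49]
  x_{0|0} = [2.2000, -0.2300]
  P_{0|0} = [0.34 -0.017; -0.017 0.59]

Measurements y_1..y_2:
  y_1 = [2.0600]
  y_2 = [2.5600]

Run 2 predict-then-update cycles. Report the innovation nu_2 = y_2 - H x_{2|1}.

step 1: x^-=[1.7324, -0.2937]  P^-=[0.3028 0.0395; 0.0395 0.7596]  S=[0.8236]  K=[0.3552; -0.1918]  nu=[0.2512]  x^+=[1.8216, -0.3419]  P^+=[0.1989 0.0956; 0.0956 0.7293]
step 2: x^-=[1.4163, -0.3931]  P^-=[0.2362 0.1483; 0.1483 0.8893]  S=[0.7092]  K=[0.2787; -0.1170]  nu=[1.0415]  x^+=[1.7065, -0.5149]  P^+=[0.1811 0.1714; 0.1714 0.8796]

innov = [1.0415]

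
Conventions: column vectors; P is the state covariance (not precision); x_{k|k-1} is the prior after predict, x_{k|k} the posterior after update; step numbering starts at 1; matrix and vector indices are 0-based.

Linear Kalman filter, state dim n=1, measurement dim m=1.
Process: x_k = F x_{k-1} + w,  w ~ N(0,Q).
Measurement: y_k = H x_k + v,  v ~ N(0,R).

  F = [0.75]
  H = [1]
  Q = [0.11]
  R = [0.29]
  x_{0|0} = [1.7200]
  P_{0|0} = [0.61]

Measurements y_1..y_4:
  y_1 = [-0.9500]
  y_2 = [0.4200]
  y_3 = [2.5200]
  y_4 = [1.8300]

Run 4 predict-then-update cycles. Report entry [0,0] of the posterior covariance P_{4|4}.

step 1: x^-=[1.2900]  P^-=[0.4531]  S=[0.7431]  K=[0.6098]  nu=[-2.2400]  x^+=[-0.0759]  P^+=[0.1768]
step 2: x^-=[-0.0569]  P^-=[0.2095]  S=[0.4995]  K=[0.4194]  nu=[0.4769]  x^+=[0.1431]  P^+=[0.1216]
step 3: x^-=[0.1073]  P^-=[0.1784]  S=[0.4684]  K=[0.3809]  nu=[2.4127]  x^+=[1.0263]  P^+=[0.1105]
step 4: x^-=[0.7697]  P^-=[0.1721]  S=[0.4621]  K=[0.3725]  nu=[1.0603]  x^+=[1.1646]  P^+=[0.1080]

P_post[0,0] = 0.1080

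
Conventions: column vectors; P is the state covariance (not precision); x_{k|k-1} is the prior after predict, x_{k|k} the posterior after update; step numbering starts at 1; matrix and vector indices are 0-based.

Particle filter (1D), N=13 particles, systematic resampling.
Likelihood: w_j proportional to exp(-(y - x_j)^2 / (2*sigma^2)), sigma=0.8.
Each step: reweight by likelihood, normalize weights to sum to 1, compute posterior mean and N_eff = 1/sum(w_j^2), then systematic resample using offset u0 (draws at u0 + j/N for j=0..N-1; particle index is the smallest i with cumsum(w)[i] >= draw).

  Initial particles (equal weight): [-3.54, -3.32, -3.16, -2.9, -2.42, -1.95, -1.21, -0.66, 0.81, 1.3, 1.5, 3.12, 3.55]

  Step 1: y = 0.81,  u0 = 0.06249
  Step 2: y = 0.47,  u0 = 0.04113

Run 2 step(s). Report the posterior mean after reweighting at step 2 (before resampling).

step 1: w=[0.0000, 0.0000, 0.0000, 0.0000, 0.0001, 0.0009, 0.0149, 0.0668, 0.3616, 0.2997, 0.2493, 0.0056, 0.0010]  mean=1.0132  Neff=3.4791  idx=[7, 8, 8, 8, 8, 9, 9, 9, 9, 10, 10, 10, 10]
step 2: w=[0.0455, 0.1127, 0.1127, 0.1127, 0.1127, 0.0720, 0.0720, 0.0720, 0.0720, 0.0539, 0.0539, 0.0539, 0.0539]  mean=1.0330  Neff=11.7287  idx=[0, 1, 2, 3, 3, 4, 5, 6, 7, 8, 9, 10, 12]

post_mean = 1.0330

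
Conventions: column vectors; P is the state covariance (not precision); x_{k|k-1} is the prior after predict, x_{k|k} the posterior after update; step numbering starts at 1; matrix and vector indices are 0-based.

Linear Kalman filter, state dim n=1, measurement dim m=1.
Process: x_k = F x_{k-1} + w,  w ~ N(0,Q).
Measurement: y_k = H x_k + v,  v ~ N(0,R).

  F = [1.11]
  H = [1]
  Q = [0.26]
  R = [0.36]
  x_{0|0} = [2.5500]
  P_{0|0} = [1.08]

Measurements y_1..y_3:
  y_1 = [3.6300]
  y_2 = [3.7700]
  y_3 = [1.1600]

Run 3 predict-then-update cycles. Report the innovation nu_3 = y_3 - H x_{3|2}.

innov = [-3.0636]

step 1: x^-=[2.8305]  P^-=[1.5907]  S=[1.9507]  K=[0.8154]  nu=[0.7995]  x^+=[3.4825]  P^+=[0.2936]
step 2: x^-=[3.8655]  P^-=[0.6217]  S=[0.9817]  K=[0.6333]  nu=[-0.0955]  x^+=[3.8050]  P^+=[0.2280]
step 3: x^-=[4.2236]  P^-=[0.5409]  S=[0.9009]  K=[0.6004]  nu=[-3.0636]  x^+=[2.3842]  P^+=[0.2161]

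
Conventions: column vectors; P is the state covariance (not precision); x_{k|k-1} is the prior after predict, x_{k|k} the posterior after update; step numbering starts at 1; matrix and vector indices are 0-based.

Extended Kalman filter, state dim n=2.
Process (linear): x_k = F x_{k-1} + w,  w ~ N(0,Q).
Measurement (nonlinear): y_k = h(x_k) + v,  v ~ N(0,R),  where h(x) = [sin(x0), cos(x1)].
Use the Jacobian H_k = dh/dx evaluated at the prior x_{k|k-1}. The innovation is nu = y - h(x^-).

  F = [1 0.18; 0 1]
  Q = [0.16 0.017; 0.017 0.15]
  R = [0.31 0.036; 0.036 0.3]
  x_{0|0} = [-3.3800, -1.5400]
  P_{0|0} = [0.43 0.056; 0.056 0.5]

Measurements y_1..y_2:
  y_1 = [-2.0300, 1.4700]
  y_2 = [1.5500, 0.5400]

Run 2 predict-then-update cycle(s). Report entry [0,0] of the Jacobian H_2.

H_jac[0,0] = -0.2855

step 1: x^-=[-3.6572, -1.5400]  P^-=[0.6264 0.1630; 0.1630 0.6500]  H_jac=[-0.8700 0.0000; 0.0000 0.9995]  S=[0.7841 -0.1057; -0.1057 0.9494]  K=[-0.6821 0.0956; -0.0899 0.6743]  nu=[-2.5231, 1.4392]  x^+=[-1.7986, -0.3426]  P^+=[0.2391 0.0041; 0.0041 0.1992]
step 2: x^-=[-1.8603, -0.3426]  P^-=[0.4070 0.0570; 0.0570 0.3492]  H_jac=[-0.2855 0.0000; 0.0000 0.3360]  S=[0.3432 0.0305; 0.0305 0.3394]  K=[-0.3464 0.0876; -0.0788 0.3527]  nu=[2.5084, -0.4019]  x^+=[-2.7643, -0.6820]  P^+=[0.3651 0.0411; 0.0411 0.3065]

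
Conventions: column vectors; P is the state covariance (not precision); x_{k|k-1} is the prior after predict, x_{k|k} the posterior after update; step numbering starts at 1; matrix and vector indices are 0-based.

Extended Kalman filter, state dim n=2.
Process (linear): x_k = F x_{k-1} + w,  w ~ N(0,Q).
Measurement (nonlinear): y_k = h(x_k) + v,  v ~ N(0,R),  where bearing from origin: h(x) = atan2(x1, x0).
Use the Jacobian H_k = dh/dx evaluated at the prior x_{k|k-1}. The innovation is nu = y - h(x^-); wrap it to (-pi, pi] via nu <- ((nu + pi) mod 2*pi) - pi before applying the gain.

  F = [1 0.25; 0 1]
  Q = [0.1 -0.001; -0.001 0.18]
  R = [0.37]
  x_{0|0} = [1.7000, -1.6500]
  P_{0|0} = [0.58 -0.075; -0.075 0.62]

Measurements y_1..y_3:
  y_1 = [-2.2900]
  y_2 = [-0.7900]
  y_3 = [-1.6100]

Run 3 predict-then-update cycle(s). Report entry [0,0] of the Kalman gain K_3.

K[0,0] = 0.5989

step 1: x^-=[1.2875, -1.6500]  P^-=[0.6812 0.0790; 0.0790 0.8000]  H_jac=[0.3767 0.2939]  S=[0.5533]  K=[0.5058; 0.4788]  nu=[-1.3818]  x^+=[0.5886, -2.3116]  P^+=[0.5397 -0.0550; -0.0550 0.6732]
step 2: x^-=[0.0107, -2.3116]  P^-=[0.6543 0.1123; 0.1123 0.8532]  H_jac=[0.4326 0.0020]  S=[0.4926]  K=[0.5750; 0.1021]  nu=[0.7762]  x^+=[0.4570, -2.2324]  P^+=[0.4914 0.0834; 0.0834 0.8480]
step 3: x^-=[-0.1011, -2.2324]  P^-=[0.6861 0.2944; 0.2944 1.0280]  H_jac=[0.4470 -0.0202]  S=[0.5022]  K=[0.5989; 0.2206]  nu=[0.0061]  x^+=[-0.0975, -2.2310]  P^+=[0.5060 0.2280; 0.2280 1.0036]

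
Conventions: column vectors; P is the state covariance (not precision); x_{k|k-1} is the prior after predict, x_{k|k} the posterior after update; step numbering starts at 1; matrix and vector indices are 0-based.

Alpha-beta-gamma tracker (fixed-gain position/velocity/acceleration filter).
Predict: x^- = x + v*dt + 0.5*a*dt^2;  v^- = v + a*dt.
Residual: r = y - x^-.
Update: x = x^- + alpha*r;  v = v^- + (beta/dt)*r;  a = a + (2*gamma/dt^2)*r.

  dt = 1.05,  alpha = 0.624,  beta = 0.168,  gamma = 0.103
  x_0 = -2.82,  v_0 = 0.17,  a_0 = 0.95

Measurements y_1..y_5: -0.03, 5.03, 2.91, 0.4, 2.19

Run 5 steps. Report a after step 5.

a_post = -1.9929

step 1: x_pred=-2.1178  r=2.0878  x^+=-0.8150  v^+=1.5015  a^+=1.3401
step 2: x_pred=1.5003  r=3.5297  x^+=3.7028  v^+=3.4734  a^+=1.9996
step 3: x_pred=8.4522  r=-5.5422  x^+=4.9939  v^+=4.6862  a^+=0.9641
step 4: x_pred=10.4459  r=-10.0459  x^+=4.1772  v^+=4.0912  a^+=-0.9130
step 5: x_pred=7.9697  r=-5.7797  x^+=4.3632  v^+=2.2078  a^+=-1.9929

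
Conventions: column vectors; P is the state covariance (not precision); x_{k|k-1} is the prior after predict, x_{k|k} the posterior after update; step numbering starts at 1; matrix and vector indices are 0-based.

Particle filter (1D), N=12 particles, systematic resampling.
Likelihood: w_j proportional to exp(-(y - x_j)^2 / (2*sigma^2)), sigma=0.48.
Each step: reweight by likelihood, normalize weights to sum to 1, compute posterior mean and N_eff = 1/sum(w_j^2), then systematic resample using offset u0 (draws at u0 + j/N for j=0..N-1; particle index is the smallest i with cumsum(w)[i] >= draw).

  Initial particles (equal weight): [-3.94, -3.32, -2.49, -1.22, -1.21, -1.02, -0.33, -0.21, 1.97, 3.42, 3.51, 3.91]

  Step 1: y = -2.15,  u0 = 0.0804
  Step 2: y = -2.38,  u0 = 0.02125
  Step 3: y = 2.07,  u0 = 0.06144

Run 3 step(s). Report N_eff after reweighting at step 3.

step 1: w=[0.0008, 0.0429, 0.6517, 0.1282, 0.1231, 0.0524, 0.0006, 0.0002, 0.0000, 0.0000, 0.0000, 0.0000]  mean=-2.1275  Neff=2.1698  idx=[2, 2, 2, 2, 2, 2, 2, 2, 3, 4, 4, 5]
step 2: w=[0.1223, 0.1223, 0.1223, 0.1223, 0.1223, 0.1223, 0.1223, 0.1223, 0.0068, 0.0064, 0.0064, 0.0023]  mean=-2.4616  Neff=8.3530  idx=[0, 0, 1, 2, 2, 3, 4, 4, 5, 6, 6, 7]
step 3: w=[0.0833, 0.0833, 0.0833, 0.0833, 0.0833, 0.0833, 0.0833, 0.0833, 0.0833, 0.0833, 0.0833, 0.0833]  mean=-2.4900  Neff=12.0000  idx=[0, 1, 2, 3, 4, 5, 6, 7, 8, 9, 10, 11]

N_eff = 12.0000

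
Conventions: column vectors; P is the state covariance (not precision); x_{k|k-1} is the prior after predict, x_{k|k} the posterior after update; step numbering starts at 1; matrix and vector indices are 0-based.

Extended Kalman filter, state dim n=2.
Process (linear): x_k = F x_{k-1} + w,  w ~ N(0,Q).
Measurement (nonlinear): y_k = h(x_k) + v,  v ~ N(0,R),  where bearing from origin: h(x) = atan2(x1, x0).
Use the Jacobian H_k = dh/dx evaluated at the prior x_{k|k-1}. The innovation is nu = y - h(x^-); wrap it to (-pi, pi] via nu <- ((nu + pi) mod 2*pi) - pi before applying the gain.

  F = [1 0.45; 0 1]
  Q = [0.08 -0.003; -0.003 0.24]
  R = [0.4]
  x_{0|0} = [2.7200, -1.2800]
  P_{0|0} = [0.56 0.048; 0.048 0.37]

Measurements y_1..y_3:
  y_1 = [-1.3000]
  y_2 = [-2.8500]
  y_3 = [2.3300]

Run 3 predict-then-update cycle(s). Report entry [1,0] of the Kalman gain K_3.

K[1,0] = -0.0604

step 1: x^-=[2.1440, -1.2800]  P^-=[0.7581 0.2115; 0.2115 0.6100]  H_jac=[0.2053 0.3439]  S=[0.5339]  K=[0.4277; 0.4742]  nu=[-0.7618]  x^+=[1.8182, -1.6412]  P^+=[0.6605 0.1032; 0.1032 0.4900]
step 2: x^-=[1.0796, -1.6412]  P^-=[0.9326 0.3207; 0.3207 0.7300]  H_jac=[0.4253 0.2798]  S=[0.7021]  K=[0.6927; 0.4851]  nu=[-1.8611]  x^+=[-0.2094, -2.5440]  P^+=[0.5957 0.0848; 0.0848 0.5647]
step 3: x^-=[-1.3542, -2.5440]  P^-=[0.8664 0.3359; 0.3359 0.8047]  H_jac=[0.3063 -0.1630]  S=[0.4691]  K=[0.4489; -0.0604]  nu=[-1.8932]  x^+=[-2.2041, -2.4297]  P^+=[0.7718 0.3486; 0.3486 0.8030]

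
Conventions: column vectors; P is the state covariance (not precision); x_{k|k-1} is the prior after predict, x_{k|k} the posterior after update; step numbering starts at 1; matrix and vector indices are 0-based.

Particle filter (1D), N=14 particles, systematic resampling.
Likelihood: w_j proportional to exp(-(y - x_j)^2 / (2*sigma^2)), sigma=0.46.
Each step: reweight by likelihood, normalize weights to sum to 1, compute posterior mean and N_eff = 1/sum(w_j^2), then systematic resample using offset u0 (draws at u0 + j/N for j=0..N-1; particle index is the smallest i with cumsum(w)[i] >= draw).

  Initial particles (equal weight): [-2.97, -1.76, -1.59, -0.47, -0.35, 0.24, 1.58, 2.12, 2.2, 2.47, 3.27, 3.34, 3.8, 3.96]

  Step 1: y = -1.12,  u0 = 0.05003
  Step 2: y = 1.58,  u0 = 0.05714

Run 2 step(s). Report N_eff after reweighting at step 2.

N_eff = 4.4863

step 1: w=[0.0002, 0.2373, 0.3706, 0.2302, 0.1539, 0.0079, 0.0000, 0.0000, 0.0000, 0.0000, 0.0000, 0.0000, 0.0000, 0.0000]  mean=-1.1676  Neff=3.6988  idx=[1, 1, 1, 2, 2, 2, 2, 2, 3, 3, 3, 3, 4, 4]
step 2: w=[0.0000, 0.0000, 0.0000, 0.0000, 0.0000, 0.0000, 0.0000, 0.0000, 0.0982, 0.0982, 0.0982, 0.0982, 0.3036, 0.3036]  mean=-0.3971  Neff=4.4863  idx=[8, 9, 10, 10, 11, 12, 12, 12, 12, 13, 13, 13, 13, 13]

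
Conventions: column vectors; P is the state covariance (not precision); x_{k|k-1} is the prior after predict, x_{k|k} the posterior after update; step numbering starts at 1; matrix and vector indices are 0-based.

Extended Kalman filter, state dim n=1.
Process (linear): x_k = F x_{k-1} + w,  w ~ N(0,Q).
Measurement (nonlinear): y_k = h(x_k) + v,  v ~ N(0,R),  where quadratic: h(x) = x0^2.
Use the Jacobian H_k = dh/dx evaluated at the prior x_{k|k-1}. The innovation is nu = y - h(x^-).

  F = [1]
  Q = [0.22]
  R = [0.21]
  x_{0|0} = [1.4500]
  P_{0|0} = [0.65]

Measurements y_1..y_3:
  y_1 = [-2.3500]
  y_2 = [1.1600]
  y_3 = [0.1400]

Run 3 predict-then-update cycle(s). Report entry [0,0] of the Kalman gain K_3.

K[0,0] = -0.5658

step 1: x^-=[1.4500]  P^-=[0.8700]  H_jac=[2.9000]  S=[7.5267]  K=[0.3352]  nu=[-4.4525]  x^+=[-0.0425]  P^+=[0.0243]
step 2: x^-=[-0.0425]  P^-=[0.2443]  H_jac=[-0.0850]  S=[0.2118]  K=[-0.0981]  nu=[1.1582]  x^+=[-0.1561]  P^+=[0.2422]
step 3: x^-=[-0.1561]  P^-=[0.4622]  H_jac=[-0.3122]  S=[0.2550]  K=[-0.5658]  nu=[0.1156]  x^+=[-0.2215]  P^+=[0.3806]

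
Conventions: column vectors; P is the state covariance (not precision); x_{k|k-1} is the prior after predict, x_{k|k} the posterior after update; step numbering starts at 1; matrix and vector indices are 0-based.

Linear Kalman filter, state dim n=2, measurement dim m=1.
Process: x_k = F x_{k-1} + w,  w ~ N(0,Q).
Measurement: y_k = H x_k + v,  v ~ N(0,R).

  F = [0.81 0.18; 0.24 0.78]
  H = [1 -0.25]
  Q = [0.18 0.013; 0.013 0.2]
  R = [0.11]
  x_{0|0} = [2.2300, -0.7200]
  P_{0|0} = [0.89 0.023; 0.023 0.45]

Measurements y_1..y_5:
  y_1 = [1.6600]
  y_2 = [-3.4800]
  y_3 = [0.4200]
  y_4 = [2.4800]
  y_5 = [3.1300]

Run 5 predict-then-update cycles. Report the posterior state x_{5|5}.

step 1: x^-=[1.6767, -0.0264]  P^-=[0.7852 0.2647; 0.2647 0.5337]  S=[0.7962]  K=[0.9031; 0.1649]  nu=[-0.0233]  x^+=[1.6557, -0.0302]  P^+=[0.1359 0.1461; 0.1461 0.5120]
step 2: x^-=[1.3356, 0.3738]  P^-=[0.3284 0.2099; 0.2099 0.5740]  S=[0.3693]  K=[0.7471; 0.1799]  nu=[-4.7222]  x^+=[-2.1922, -0.4758]  P^+=[0.1223 0.1603; 0.1603 0.5621]
step 3: x^-=[-1.8613, -0.8973]  P^-=[0.3252 0.2239; 0.2239 0.6090]  S=[0.3613]  K=[0.7451; 0.1983]  nu=[2.0570]  x^+=[-0.3286, -0.4894]  P^+=[0.1246 0.1705; 0.1705 0.5948]
step 4: x^-=[-0.3543, -0.4606]  P^-=[0.3307 0.2358; 0.2358 0.6329]  S=[0.3624]  K=[0.7500; 0.2142]  nu=[2.7191]  x^+=[1.6850, 0.1217]  P^+=[0.1269 0.1776; 0.1776 0.6163]
step 5: x^-=[1.3868, 0.4994]  P^-=[0.3350 0.2441; 0.2441 0.6488]  S=[0.3635]  K=[0.7537; 0.2253]  nu=[1.8680]  x^+=[2.7948, 0.9202]  P^+=[0.1285 0.1824; 0.1824 0.6303]

x_post = [2.7948, 0.9202]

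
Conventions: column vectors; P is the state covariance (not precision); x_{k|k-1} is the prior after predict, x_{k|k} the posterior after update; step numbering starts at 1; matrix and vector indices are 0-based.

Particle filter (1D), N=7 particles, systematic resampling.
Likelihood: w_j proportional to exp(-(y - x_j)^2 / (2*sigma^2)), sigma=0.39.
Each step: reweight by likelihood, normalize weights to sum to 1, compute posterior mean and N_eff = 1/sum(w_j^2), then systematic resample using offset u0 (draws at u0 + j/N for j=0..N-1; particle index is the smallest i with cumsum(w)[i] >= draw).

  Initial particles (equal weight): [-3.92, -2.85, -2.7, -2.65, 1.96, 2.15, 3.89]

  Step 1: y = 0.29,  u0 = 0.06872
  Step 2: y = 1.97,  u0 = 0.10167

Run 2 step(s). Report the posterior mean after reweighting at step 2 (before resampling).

step 1: w=[0.0000, 0.0000, 0.0000, 0.0000, 0.9007, 0.0993, 0.0000]  mean=1.9789  Neff=1.2179  idx=[4, 4, 4, 4, 4, 4, 5]
step 2: w=[0.1449, 0.1449, 0.1449, 0.1449, 0.1449, 0.1449, 0.1303]  mean=1.9848  Neff=6.9911  idx=[0, 1, 2, 3, 4, 5, 6]

post_mean = 1.9848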